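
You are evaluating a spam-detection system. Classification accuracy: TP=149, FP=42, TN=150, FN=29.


Accuracy = (TP+TN)/(TP+TN+FP+FN)
= (149+150)/(370)
= 299/370 = 80.81%

80.81%


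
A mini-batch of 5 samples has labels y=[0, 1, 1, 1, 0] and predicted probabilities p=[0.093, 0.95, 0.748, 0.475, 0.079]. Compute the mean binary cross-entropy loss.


L[0] = -ln(1-0.093) = -ln(0.907) = 0.0976
L[1] = -ln(0.95) = 0.0513
L[2] = -ln(0.748) = 0.2904
L[3] = -ln(0.475) = 0.7444
L[4] = -ln(1-0.079) = -ln(0.921) = 0.0823
mean = (0.0976 + 0.0513 + 0.2904 + 0.7444 + 0.0823)/5 = 0.2532

0.2532


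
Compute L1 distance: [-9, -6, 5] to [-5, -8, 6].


d = |-9+ 5| + |-6+ 8| + |5-6|
  = 4 + 2 + 1
  = 7

7


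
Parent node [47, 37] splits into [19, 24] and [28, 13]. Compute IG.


Parent = [47, 37], H_parent = 0.9898
H_left = 0.9902 (n=43), H_right = 0.9012 (n=41)
H_children = (43/84)·0.9902 + (41/84)·0.9012 = 0.9468
IG = 0.9898 - 0.9468 = 0.043

0.043


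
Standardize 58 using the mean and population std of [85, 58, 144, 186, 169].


μ = 128.4, σ = 49.0901
z = (58 - 128.4)/49.0901 = -1.4341

-1.4341


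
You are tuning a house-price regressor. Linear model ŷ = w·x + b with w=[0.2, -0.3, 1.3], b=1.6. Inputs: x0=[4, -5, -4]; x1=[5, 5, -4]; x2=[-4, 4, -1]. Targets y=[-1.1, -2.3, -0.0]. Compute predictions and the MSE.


ŷ0 = (0.2)·(4) + (-0.3)·(-5) + (1.3)·(-4) + 1.6 = -1.3
ŷ1 = (0.2)·(5) + (-0.3)·(5) + (1.3)·(-4) + 1.6 = -4.1
ŷ2 = (0.2)·(-4) + (-0.3)·(4) + (1.3)·(-1) + 1.6 = -1.7
errors² = [0.04, 3.24, 2.89]
MSE = 6.1700/3 = 2.0567

2.0567


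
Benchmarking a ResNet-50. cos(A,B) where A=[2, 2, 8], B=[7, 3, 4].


A·B = 2·7 + 2·3 + 8·4 = 52
‖A‖ = √72 = 8.4853, ‖B‖ = √74 = 8.6023
cos = 52/(√72·√74) = 52/√5328 = 0.7124

0.7124


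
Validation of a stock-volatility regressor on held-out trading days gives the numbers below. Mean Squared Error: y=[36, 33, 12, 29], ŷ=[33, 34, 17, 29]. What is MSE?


Squared errors: (36-33)²=9, (33-34)²=1, (12-17)²=25, (29-29)²=0
Sum = 35
MSE = 35/4 = 35/4

35/4


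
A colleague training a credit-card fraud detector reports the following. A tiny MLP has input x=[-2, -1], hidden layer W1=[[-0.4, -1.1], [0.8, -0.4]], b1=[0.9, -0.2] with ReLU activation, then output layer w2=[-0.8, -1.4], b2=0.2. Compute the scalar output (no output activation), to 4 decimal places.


z1[0] = (-0.4)·(-2) + (-1.1)·(-1) + 0.9 = 2.8
z1[1] = (0.8)·(-2) + (-0.4)·(-1) - 0.2 = -1.4
h = ReLU(z1) = [2.8, 0.0]
output = (-0.8)·(2.8) + (-1.4)·(0.0) + 0.2 = -2.04

-2.04


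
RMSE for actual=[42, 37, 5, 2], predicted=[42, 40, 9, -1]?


MSE = 34/4 = 8.5
RMSE = √(34/4) = 2.9155

2.9155


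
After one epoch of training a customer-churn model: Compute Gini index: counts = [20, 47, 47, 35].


Probabilities: [20/149, 47/149, 47/149, 35/149] ≈ [0.1342, 0.3154, 0.3154, 0.2349]
Σpᵢ² = (400 + 2209 + 2209 + 1225)/149² = 6043/22201
Gini = 1 - Σpᵢ² = 1 - 6043/22201 = 0.7278

0.7278


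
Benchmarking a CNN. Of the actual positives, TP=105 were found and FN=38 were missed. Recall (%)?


Recall = TP/(TP+FN)
= 105/(105+38)
= 105/143 = 73.43%

73.43%


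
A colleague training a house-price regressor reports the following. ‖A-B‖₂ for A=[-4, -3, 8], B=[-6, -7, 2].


d = √((-4+ 6)² + (-3+ 7)² + (8-2)²)
  = √(4 + 16 + 36)
  = √56 = 7.4833

7.4833


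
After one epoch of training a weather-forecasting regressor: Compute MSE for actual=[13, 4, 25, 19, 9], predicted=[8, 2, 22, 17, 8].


Squared errors: (13-8)²=25, (4-2)²=4, (25-22)²=9, (19-17)²=4, (9-8)²=1
Sum = 43
MSE = 43/5 = 43/5

43/5


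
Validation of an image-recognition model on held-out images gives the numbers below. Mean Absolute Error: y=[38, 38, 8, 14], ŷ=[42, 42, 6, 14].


Absolute errors: |38-42|=4, |38-42|=4, |8-6|=2, |14-14|=0
Sum = 10
MAE = 10/4 = 5/2

5/2


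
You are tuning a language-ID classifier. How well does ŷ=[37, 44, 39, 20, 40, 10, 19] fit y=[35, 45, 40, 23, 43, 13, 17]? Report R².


ȳ = 30.8571
SS_res = Σ(y-ŷ)² = 37
SS_tot = Σ(y-ȳ)² = 1020.86
R² = 1 - SS_res/SS_tot = 1 - 0.0362 = 0.9638

0.9638


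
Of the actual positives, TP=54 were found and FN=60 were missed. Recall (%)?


Recall = TP/(TP+FN)
= 54/(54+60)
= 54/114 = 47.37%

47.37%


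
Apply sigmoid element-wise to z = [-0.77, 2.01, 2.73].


σ(-0.77) = 1/(1+e^0.77) = 0.3165
σ(2.01) = 1/(1+e^-2.01) = 0.8818
σ(2.73) = 1/(1+e^-2.73) = 0.9388
result = [0.3165, 0.8818, 0.9388]

[0.3165, 0.8818, 0.9388]


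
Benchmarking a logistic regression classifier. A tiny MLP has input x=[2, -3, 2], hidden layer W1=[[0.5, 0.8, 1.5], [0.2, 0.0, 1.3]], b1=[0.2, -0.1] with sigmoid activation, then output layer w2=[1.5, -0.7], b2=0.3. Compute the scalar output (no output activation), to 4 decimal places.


z1[0] = (0.5)·(2) + (0.8)·(-3) + (1.5)·(2) + 0.2 = 1.8
z1[1] = (0.2)·(2) + (0.0)·(-3) + (1.3)·(2) - 0.1 = 2.9
h = sigmoid(z1) = [0.8581, 0.9478]
output = (1.5)·(0.8581) + (-0.7)·(0.9478) + 0.3 = 0.9237

0.9237


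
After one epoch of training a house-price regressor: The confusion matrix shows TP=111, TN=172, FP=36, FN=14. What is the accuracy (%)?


Accuracy = (TP+TN)/(TP+TN+FP+FN)
= (111+172)/(333)
= 283/333 = 84.98%

84.98%


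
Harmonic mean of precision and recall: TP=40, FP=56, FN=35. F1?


Precision = 40/96 = 0.4167
Recall = 40/75 = 0.5333
F1 = 2·P·R/(P+R) = 2·TP/(2·TP+FP+FN) = 80/(80+56+35) = 80/171 = 0.4678

0.4678


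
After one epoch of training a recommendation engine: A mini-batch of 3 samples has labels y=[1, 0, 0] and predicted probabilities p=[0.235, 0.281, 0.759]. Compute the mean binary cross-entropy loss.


L[0] = -ln(0.235) = 1.4482
L[1] = -ln(1-0.281) = -ln(0.719) = 0.3299
L[2] = -ln(1-0.759) = -ln(0.241) = 1.423
mean = (1.4482 + 0.3299 + 1.423)/3 = 1.067

1.067


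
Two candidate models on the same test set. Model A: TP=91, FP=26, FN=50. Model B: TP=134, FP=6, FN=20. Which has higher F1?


Model A: P=91/117=0.7778, R=91/141=0.6454, F1=2PR/(P+R)=2TP/(2TP+FP+FN)=182/258=0.7054
Model B: P=134/140=0.9571, R=134/154=0.8701, F1=2PR/(P+R)=2TP/(2TP+FP+FN)=268/294=0.9116
0.7054 < 0.9116 → Model B

Model B


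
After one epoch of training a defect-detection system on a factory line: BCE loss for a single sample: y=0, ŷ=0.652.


BCE = -[y·ln(p) + (1-y)·ln(1-p)]
= -0 - 1·ln(1-0.652)
= -ln(0.348) = 1.0556

1.0556


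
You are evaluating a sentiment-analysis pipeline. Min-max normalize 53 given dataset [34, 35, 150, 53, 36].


min=34, max=150
(53-34)/(150-34) = 19/116 = 0.1638

0.1638


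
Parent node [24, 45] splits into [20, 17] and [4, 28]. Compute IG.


Parent = [24, 45], H_parent = 0.9321
H_left = 0.9953 (n=37), H_right = 0.5436 (n=32)
H_children = (37/69)·0.9953 + (32/69)·0.5436 = 0.7858
IG = 0.9321 - 0.7858 = 0.1463

0.1463


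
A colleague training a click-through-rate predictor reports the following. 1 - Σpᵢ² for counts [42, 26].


Probabilities: [42/68, 26/68] ≈ [0.6176, 0.3824]
Σpᵢ² = (1764 + 676)/68² = 2440/4624
Gini = 1 - Σpᵢ² = 1 - 2440/4624 = 0.4723

0.4723


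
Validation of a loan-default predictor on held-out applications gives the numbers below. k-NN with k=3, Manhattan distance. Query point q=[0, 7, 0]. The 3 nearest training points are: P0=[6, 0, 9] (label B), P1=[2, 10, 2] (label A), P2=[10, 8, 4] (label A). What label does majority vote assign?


d(q,P0) = 22  (label B)
d(q,P1) = 7  (label A)
d(q,P2) = 15  (label A)
Votes: A=2, B=1
Majority → A

A


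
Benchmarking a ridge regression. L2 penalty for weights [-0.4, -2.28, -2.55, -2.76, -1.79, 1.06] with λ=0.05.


‖w‖₂² = (-0.4)² + (-2.28)² + (-2.55)² + (-2.76)² + (-1.79)² + (1.06)²
     = 0.16 + 5.1984 + 6.5025 + 7.6176 + 3.2041 + 1.1236
     = 23.8062
λ·‖w‖₂² = 0.05·23.8062 = 1.19031

1.19031


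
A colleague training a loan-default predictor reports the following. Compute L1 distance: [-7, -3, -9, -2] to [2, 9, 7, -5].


d = |-7-2| + |-3-9| + |-9-7| + |-2+ 5|
  = 9 + 12 + 16 + 3
  = 40

40


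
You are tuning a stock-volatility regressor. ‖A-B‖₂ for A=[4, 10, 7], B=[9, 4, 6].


d = √((4-9)² + (10-4)² + (7-6)²)
  = √(25 + 36 + 1)
  = √62 = 7.874

7.874


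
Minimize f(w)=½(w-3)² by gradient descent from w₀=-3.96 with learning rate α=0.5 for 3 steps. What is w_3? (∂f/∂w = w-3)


step 1: grad = -3.96-3 = -6.96; w = -3.96 - 0.5·(-6.96) = -0.48
step 2: grad = -0.48-3 = -3.48; w = -0.48 - 0.5·(-3.48) = 1.26
step 3: grad = 1.26-3 = -1.74; w = 1.26 - 0.5·(-1.74) = 2.13

2.13


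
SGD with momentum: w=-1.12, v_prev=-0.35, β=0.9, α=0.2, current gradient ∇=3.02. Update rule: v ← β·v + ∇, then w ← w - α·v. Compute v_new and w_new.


v_new = 0.9·-0.35 + 3.02 = -0.315 + 3.02 = 2.705
w_new = -1.12 - 0.2·2.705 = -1.12 - 0.541 = -1.661

v_new=2.705, w_new=-1.661


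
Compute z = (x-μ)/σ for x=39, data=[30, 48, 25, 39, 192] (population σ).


μ = 66.8, σ = 63.0917
z = (39 - 66.8)/63.0917 = -0.4406

-0.4406


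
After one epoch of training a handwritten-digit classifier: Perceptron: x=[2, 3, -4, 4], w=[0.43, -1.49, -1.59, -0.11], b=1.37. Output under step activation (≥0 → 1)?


z = (2)·(0.43) + (3)·(-1.49) + (-4)·(-1.59) + (4)·(-0.11) + 1.37
  = 3.68
step(z) = 1 (z≥0)

1


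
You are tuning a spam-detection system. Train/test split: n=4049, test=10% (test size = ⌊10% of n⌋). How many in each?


Test = ⌊4049·10/100⌋ = 404
Train = 4049 - 404 = 3645

Train: 3645, Test: 404


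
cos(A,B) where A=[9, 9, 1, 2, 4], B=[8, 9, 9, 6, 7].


A·B = 9·8 + 9·9 + 1·9 + 2·6 + 4·7 = 202
‖A‖ = √183 = 13.5277, ‖B‖ = √311 = 17.6352
cos = 202/(√183·√311) = 202/√56913 = 0.8467

0.8467


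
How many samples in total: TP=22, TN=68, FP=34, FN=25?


Total = TP + TN + FP + FN
= 22 + 68 + 34 + 25
= 149
(Predicted positive: 56, predicted negative: 93)

149


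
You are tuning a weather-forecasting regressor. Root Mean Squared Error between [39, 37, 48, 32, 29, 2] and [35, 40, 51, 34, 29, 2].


MSE = 38/6 = 6.3333
RMSE = √(38/6) = 2.5166

2.5166


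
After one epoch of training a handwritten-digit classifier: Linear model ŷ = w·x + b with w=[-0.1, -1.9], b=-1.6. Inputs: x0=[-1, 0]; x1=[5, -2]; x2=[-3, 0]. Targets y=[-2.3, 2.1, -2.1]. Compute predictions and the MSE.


ŷ0 = (-0.1)·(-1) + (-1.9)·(0) - 1.6 = -1.5
ŷ1 = (-0.1)·(5) + (-1.9)·(-2) - 1.6 = 1.7
ŷ2 = (-0.1)·(-3) + (-1.9)·(0) - 1.6 = -1.3
errors² = [0.64, 0.16, 0.64]
MSE = 1.4400/3 = 0.48

0.48


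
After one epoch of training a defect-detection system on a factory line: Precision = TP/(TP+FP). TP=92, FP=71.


Precision = TP/(TP+FP)
= 92/(92+71)
= 92/163 = 56.44%

56.44%


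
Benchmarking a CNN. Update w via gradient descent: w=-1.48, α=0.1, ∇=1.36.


w_new = w - α·∇
= -1.48 - 0.1·1.36
= -1.48 - 0.136
= -1.616

-1.616


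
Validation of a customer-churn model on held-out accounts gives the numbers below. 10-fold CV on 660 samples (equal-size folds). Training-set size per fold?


Fold size = 660/10 = 66
Training per fold = 660 - 66 = 594

594


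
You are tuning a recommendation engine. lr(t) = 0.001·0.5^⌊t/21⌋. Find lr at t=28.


n_drops = ⌊28/21⌋ = 1
lr = 0.001·0.5^1 = 0.001·0.5 = 0.0005

0.0005


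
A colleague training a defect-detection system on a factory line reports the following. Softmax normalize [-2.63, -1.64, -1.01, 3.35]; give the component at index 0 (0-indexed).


Exponentials: e^-2.63=0.0721, e^-1.64=0.194, e^-1.01=0.3642, e^3.35=28.5027
Sum = 29.133
Softmax = [0.0025, 0.0067, 0.0125, 0.9784]
p[0] = 0.0721/29.133 = 0.0025

0.0025


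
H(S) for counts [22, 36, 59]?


Probabilities: [22/117, 36/117, 59/117] ≈ [0.188, 0.3077, 0.5043]
H = -((22/117)·log₂(22/117) + (36/117)·log₂(36/117) + (59/117)·log₂(59/117))
  = 1.4746 bits

1.4746 bits


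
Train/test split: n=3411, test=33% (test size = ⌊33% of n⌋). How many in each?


Test = ⌊3411·33/100⌋ = 1125
Train = 3411 - 1125 = 2286

Train: 2286, Test: 1125


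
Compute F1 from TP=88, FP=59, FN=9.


Precision = 88/147 = 0.5986
Recall = 88/97 = 0.9072
F1 = 2·P·R/(P+R) = 2·TP/(2·TP+FP+FN) = 176/(176+59+9) = 176/244 = 0.7213

0.7213


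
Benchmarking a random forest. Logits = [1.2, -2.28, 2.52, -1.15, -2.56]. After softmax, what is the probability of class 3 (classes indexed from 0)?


Exponentials: e^1.2=3.3201, e^-2.28=0.1023, e^2.52=12.4286, e^-1.15=0.3166, e^-2.56=0.0773
Sum = 16.2449
Softmax = [0.2044, 0.0063, 0.7651, 0.0195, 0.0048]
p[3] = 0.3166/16.2449 = 0.0195

0.0195


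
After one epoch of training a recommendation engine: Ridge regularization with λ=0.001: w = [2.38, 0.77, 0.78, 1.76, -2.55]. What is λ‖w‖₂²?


‖w‖₂² = (2.38)² + (0.77)² + (0.78)² + (1.76)² + (-2.55)²
     = 5.6644 + 0.5929 + 0.6084 + 3.0976 + 6.5025
     = 16.4658
λ·‖w‖₂² = 0.001·16.4658 = 0.016466

0.016466


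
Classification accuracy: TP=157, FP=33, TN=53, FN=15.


Accuracy = (TP+TN)/(TP+TN+FP+FN)
= (157+53)/(258)
= 210/258 = 81.4%

81.4%


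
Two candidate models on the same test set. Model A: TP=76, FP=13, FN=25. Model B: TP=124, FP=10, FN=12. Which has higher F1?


Model A: P=76/89=0.8539, R=76/101=0.7525, F1=2PR/(P+R)=2TP/(2TP+FP+FN)=152/190=0.8
Model B: P=124/134=0.9254, R=124/136=0.9118, F1=2PR/(P+R)=2TP/(2TP+FP+FN)=248/270=0.9185
0.8 < 0.9185 → Model B

Model B


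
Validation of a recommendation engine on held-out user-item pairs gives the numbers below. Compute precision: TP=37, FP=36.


Precision = TP/(TP+FP)
= 37/(37+36)
= 37/73 = 50.68%

50.68%


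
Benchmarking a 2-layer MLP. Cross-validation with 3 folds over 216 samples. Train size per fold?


Fold size = 216/3 = 72
Training per fold = 216 - 72 = 144

144


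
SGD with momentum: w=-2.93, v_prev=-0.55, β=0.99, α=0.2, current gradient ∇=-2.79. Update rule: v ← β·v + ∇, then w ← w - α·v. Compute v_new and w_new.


v_new = 0.99·-0.55 - 2.79 = -0.5445 - 2.79 = -3.3345
w_new = -2.93 - 0.2·-3.3345 = -2.93 + 0.6669 = -2.2631

v_new=-3.3345, w_new=-2.2631


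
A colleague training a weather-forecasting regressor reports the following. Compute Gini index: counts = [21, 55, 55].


Probabilities: [21/131, 55/131, 55/131] ≈ [0.1603, 0.4198, 0.4198]
Σpᵢ² = (441 + 3025 + 3025)/131² = 6491/17161
Gini = 1 - Σpᵢ² = 1 - 6491/17161 = 0.6218

0.6218


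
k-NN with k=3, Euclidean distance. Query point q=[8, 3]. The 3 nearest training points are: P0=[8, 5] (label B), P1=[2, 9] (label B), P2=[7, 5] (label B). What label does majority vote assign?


d(q,P0) = 2.0  (label B)
d(q,P1) = 8.4853  (label B)
d(q,P2) = 2.2361  (label B)
Votes: A=0, B=3
Majority → B

B


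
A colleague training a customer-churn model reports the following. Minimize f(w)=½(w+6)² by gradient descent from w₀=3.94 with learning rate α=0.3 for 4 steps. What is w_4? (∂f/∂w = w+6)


step 1: grad = 3.94+6 = 9.94; w = 3.94 - 0.3·(9.94) = 0.958
step 2: grad = 0.958+6 = 6.958; w = 0.958 - 0.3·(6.958) = -1.1294
step 3: grad = -1.1294+6 = 4.8706; w = -1.1294 - 0.3·(4.8706) = -2.59058
step 4: grad = -2.59058+6 = 3.40942; w = -2.59058 - 0.3·(3.40942) = -3.613406

-3.613406


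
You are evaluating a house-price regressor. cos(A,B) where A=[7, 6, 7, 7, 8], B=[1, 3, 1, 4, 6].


A·B = 7·1 + 6·3 + 7·1 + 7·4 + 8·6 = 108
‖A‖ = √247 = 15.7162, ‖B‖ = √63 = 7.9373
cos = 108/(√247·√63) = 108/√15561 = 0.8658

0.8658


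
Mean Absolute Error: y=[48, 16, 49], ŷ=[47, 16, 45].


Absolute errors: |48-47|=1, |16-16|=0, |49-45|=4
Sum = 5
MAE = 5/3 = 5/3

5/3


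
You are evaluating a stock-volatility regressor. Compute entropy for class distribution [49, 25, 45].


Probabilities: [49/119, 25/119, 45/119] ≈ [0.4118, 0.2101, 0.3782]
H = -((49/119)·log₂(49/119) + (25/119)·log₂(25/119) + (45/119)·log₂(45/119))
  = 1.5305 bits

1.5305 bits


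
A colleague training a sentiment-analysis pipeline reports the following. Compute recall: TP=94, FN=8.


Recall = TP/(TP+FN)
= 94/(94+8)
= 94/102 = 92.16%

92.16%


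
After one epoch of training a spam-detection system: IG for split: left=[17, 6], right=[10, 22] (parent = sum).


Parent = [27, 28], H_parent = 0.9998
H_left = 0.8281 (n=23), H_right = 0.896 (n=32)
H_children = (23/55)·0.8281 + (32/55)·0.896 = 0.8676
IG = 0.9998 - 0.8676 = 0.1322

0.1322


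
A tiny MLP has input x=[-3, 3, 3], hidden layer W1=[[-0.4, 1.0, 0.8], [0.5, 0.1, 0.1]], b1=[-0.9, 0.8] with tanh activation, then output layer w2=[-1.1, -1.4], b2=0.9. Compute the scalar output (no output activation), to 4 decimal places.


z1[0] = (-0.4)·(-3) + (1.0)·(3) + (0.8)·(3) - 0.9 = 5.7
z1[1] = (0.5)·(-3) + (0.1)·(3) + (0.1)·(3) + 0.8 = -0.1
h = tanh(z1) = [1.0, -0.0997]
output = (-1.1)·(1.0) + (-1.4)·(-0.0997) + 0.9 = -0.0604

-0.0604


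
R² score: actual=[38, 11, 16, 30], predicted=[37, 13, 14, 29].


ȳ = 23.75
SS_res = Σ(y-ŷ)² = 10
SS_tot = Σ(y-ȳ)² = 464.75
R² = 1 - SS_res/SS_tot = 1 - 0.0215 = 0.9785

0.9785


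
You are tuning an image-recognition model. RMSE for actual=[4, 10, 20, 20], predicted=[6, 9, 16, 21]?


MSE = 22/4 = 5.5
RMSE = √(22/4) = 2.3452

2.3452


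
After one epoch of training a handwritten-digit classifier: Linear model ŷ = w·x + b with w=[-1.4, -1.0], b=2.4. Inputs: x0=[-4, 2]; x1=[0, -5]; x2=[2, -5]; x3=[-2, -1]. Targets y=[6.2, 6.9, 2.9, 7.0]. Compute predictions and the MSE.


ŷ0 = (-1.4)·(-4) + (-1.0)·(2) + 2.4 = 6.0
ŷ1 = (-1.4)·(0) + (-1.0)·(-5) + 2.4 = 7.4
ŷ2 = (-1.4)·(2) + (-1.0)·(-5) + 2.4 = 4.6
ŷ3 = (-1.4)·(-2) + (-1.0)·(-1) + 2.4 = 6.2
errors² = [0.04, 0.25, 2.89, 0.64]
MSE = 3.8200/4 = 0.955

0.955


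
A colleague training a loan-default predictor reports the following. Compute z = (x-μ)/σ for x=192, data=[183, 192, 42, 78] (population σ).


μ = 123.75, σ = 65.086
z = (192 - 123.75)/65.086 = 1.0486

1.0486


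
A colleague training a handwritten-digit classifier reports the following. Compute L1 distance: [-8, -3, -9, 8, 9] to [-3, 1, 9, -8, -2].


d = |-8+ 3| + |-3-1| + |-9-9| + |8+ 8| + |9+ 2|
  = 5 + 4 + 18 + 16 + 11
  = 54

54


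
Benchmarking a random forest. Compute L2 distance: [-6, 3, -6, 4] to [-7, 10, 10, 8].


d = √((-6+ 7)² + (3-10)² + (-6-10)² + (4-8)²)
  = √(1 + 49 + 256 + 16)
  = √322 = 17.9444

17.9444


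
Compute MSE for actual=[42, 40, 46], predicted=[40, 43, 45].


Squared errors: (42-40)²=4, (40-43)²=9, (46-45)²=1
Sum = 14
MSE = 14/3 = 14/3

14/3


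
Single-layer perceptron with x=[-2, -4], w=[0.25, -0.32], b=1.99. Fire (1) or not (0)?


z = (-2)·(0.25) + (-4)·(-0.32) + 1.99
  = 2.77
step(z) = 1 (z≥0)

1


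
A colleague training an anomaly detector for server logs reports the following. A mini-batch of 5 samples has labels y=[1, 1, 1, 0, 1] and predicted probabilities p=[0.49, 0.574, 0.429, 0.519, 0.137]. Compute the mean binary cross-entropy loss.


L[0] = -ln(0.49) = 0.7133
L[1] = -ln(0.574) = 0.5551
L[2] = -ln(0.429) = 0.8463
L[3] = -ln(1-0.519) = -ln(0.481) = 0.7319
L[4] = -ln(0.137) = 1.9878
mean = (0.7133 + 0.5551 + 0.8463 + 0.7319 + 1.9878)/5 = 0.9669

0.9669


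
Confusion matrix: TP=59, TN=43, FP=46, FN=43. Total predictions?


Total = TP + TN + FP + FN
= 59 + 43 + 46 + 43
= 191
(Predicted positive: 105, predicted negative: 86)

191


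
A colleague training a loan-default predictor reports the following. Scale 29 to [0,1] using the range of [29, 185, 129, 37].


min=29, max=185
(29-29)/(185-29) = 0/156 = 0.0

0.0


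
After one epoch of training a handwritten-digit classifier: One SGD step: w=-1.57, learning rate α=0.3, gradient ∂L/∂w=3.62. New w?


w_new = w - α·∇
= -1.57 - 0.3·3.62
= -1.57 - 1.086
= -2.656

-2.656


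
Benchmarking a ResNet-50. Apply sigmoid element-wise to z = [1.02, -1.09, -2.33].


σ(1.02) = 1/(1+e^-1.02) = 0.735
σ(-1.09) = 1/(1+e^1.09) = 0.2516
σ(-2.33) = 1/(1+e^2.33) = 0.0887
result = [0.735, 0.2516, 0.0887]

[0.735, 0.2516, 0.0887]


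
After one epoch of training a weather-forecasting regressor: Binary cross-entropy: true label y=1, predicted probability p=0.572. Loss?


BCE = -[y·ln(p) + (1-y)·ln(1-p)]
= -1·ln(0.572) - 0
= -ln(0.572) = 0.5586

0.5586


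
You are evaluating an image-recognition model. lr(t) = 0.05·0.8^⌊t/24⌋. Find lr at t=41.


n_drops = ⌊41/24⌋ = 1
lr = 0.05·0.8^1 = 0.05·0.8 = 0.04

0.04


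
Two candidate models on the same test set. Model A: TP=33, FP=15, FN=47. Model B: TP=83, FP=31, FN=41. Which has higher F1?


Model A: P=33/48=0.6875, R=33/80=0.4125, F1=2PR/(P+R)=2TP/(2TP+FP+FN)=66/128=0.5156
Model B: P=83/114=0.7281, R=83/124=0.6694, F1=2PR/(P+R)=2TP/(2TP+FP+FN)=166/238=0.6975
0.5156 < 0.6975 → Model B

Model B


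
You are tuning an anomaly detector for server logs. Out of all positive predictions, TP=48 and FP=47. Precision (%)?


Precision = TP/(TP+FP)
= 48/(48+47)
= 48/95 = 50.53%

50.53%


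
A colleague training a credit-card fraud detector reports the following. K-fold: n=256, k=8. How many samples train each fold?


Fold size = 256/8 = 32
Training per fold = 256 - 32 = 224

224


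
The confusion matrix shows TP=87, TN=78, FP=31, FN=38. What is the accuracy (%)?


Accuracy = (TP+TN)/(TP+TN+FP+FN)
= (87+78)/(234)
= 165/234 = 70.51%

70.51%


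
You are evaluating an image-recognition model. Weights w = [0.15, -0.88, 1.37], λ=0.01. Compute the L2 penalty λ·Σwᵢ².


‖w‖₂² = (0.15)² + (-0.88)² + (1.37)²
     = 0.0225 + 0.7744 + 1.8769
     = 2.6738
λ·‖w‖₂² = 0.01·2.6738 = 0.026738

0.026738


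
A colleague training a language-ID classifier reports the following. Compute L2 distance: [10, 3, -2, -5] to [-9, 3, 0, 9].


d = √((10+ 9)² + (3-3)² + (-2-0)² + (-5-9)²)
  = √(361 + 0 + 4 + 196)
  = √561 = 23.6854

23.6854


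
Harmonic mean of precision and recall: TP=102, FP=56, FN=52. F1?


Precision = 102/158 = 0.6456
Recall = 102/154 = 0.6623
F1 = 2·P·R/(P+R) = 2·TP/(2·TP+FP+FN) = 204/(204+56+52) = 204/312 = 0.6538

0.6538


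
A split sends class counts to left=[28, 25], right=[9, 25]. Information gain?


Parent = [37, 50], H_parent = 0.9838
H_left = 0.9977 (n=53), H_right = 0.8338 (n=34)
H_children = (53/87)·0.9977 + (34/87)·0.8338 = 0.9336
IG = 0.9838 - 0.9336 = 0.0502

0.0502


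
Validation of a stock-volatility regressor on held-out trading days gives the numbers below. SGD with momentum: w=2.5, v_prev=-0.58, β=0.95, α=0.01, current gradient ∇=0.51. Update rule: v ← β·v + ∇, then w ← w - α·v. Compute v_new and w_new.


v_new = 0.95·-0.58 + 0.51 = -0.551 + 0.51 = -0.041
w_new = 2.5 - 0.01·-0.041 = 2.5 + 0.00041 = 2.50041

v_new=-0.041, w_new=2.50041


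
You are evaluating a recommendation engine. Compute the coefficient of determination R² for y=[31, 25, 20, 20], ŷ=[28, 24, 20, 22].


ȳ = 24
SS_res = Σ(y-ŷ)² = 14
SS_tot = Σ(y-ȳ)² = 82
R² = 1 - SS_res/SS_tot = 1 - 0.1707 = 0.8293

0.8293


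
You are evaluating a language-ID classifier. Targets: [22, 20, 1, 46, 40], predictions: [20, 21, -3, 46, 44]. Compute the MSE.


Squared errors: (22-20)²=4, (20-21)²=1, (1+ 3)²=16, (46-46)²=0, (40-44)²=16
Sum = 37
MSE = 37/5 = 37/5

37/5


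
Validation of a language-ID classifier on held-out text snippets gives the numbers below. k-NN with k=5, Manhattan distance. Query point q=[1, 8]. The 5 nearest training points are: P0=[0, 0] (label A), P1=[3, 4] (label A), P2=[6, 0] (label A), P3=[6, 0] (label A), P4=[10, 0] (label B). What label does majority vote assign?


d(q,P0) = 9  (label A)
d(q,P1) = 6  (label A)
d(q,P2) = 13  (label A)
d(q,P3) = 13  (label A)
d(q,P4) = 17  (label B)
Votes: A=4, B=1
Majority → A

A


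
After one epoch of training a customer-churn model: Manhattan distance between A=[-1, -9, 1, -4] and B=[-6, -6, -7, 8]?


d = |-1+ 6| + |-9+ 6| + |1+ 7| + |-4-8|
  = 5 + 3 + 8 + 12
  = 28

28


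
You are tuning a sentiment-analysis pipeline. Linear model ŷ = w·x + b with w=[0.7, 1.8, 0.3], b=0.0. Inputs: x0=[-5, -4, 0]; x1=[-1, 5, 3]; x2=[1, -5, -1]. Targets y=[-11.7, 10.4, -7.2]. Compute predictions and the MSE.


ŷ0 = (0.7)·(-5) + (1.8)·(-4) + (0.3)·(0) + 0.0 = -10.7
ŷ1 = (0.7)·(-1) + (1.8)·(5) + (0.3)·(3) + 0.0 = 9.2
ŷ2 = (0.7)·(1) + (1.8)·(-5) + (0.3)·(-1) + 0.0 = -8.6
errors² = [1.0, 1.44, 1.96]
MSE = 4.4000/3 = 1.4667

1.4667


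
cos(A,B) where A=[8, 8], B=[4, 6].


A·B = 8·4 + 8·6 = 80
‖A‖ = √128 = 11.3137, ‖B‖ = √52 = 7.2111
cos = 80/(√128·√52) = 80/√6656 = 0.9806

0.9806


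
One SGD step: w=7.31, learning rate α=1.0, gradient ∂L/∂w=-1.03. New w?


w_new = w - α·∇
= 7.31 - 1.0·-1.03
= 7.31 + 1.03
= 8.34

8.34


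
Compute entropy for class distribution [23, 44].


Probabilities: [23/67, 44/67] ≈ [0.3433, 0.6567]
H = -((23/67)·log₂(23/67) + (44/67)·log₂(44/67))
  = 0.9279 bits

0.9279 bits


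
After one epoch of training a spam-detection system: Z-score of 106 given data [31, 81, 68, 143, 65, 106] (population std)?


μ = 82.3333, σ = 35.0793
z = (106 - 82.3333)/35.0793 = 0.6747

0.6747


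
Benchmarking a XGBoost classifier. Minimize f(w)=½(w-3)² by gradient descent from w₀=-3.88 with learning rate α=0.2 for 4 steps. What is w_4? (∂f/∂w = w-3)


step 1: grad = -3.88-3 = -6.88; w = -3.88 - 0.2·(-6.88) = -2.504
step 2: grad = -2.504-3 = -5.504; w = -2.504 - 0.2·(-5.504) = -1.4032
step 3: grad = -1.4032-3 = -4.4032; w = -1.4032 - 0.2·(-4.4032) = -0.52256
step 4: grad = -0.52256-3 = -3.52256; w = -0.52256 - 0.2·(-3.52256) = 0.181952

0.181952


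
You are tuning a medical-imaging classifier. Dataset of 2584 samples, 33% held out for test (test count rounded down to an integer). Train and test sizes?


Test = ⌊2584·33/100⌋ = 852
Train = 2584 - 852 = 1732

Train: 1732, Test: 852


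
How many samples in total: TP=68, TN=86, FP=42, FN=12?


Total = TP + TN + FP + FN
= 68 + 86 + 42 + 12
= 208
(Predicted positive: 110, predicted negative: 98)

208


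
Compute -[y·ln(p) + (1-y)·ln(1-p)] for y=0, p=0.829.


BCE = -[y·ln(p) + (1-y)·ln(1-p)]
= -0 - 1·ln(1-0.829)
= -ln(0.171) = 1.7661

1.7661


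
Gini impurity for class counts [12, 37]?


Probabilities: [12/49, 37/49] ≈ [0.2449, 0.7551]
Σpᵢ² = (144 + 1369)/49² = 1513/2401
Gini = 1 - Σpᵢ² = 1 - 1513/2401 = 0.3698

0.3698


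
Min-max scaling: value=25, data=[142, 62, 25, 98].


min=25, max=142
(25-25)/(142-25) = 0/117 = 0.0

0.0


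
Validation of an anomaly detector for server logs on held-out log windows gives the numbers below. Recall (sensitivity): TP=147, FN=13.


Recall = TP/(TP+FN)
= 147/(147+13)
= 147/160 = 91.88%

91.88%


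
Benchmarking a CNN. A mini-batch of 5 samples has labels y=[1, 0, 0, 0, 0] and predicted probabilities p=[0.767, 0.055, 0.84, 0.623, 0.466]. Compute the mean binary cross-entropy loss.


L[0] = -ln(0.767) = 0.2653
L[1] = -ln(1-0.055) = -ln(0.945) = 0.0566
L[2] = -ln(1-0.84) = -ln(0.16) = 1.8326
L[3] = -ln(1-0.623) = -ln(0.377) = 0.9755
L[4] = -ln(1-0.466) = -ln(0.534) = 0.6274
mean = (0.2653 + 0.0566 + 1.8326 + 0.9755 + 0.6274)/5 = 0.7515

0.7515


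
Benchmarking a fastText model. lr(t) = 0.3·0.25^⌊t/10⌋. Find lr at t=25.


n_drops = ⌊25/10⌋ = 2
lr = 0.3·0.25^2 = 0.3·0.0625 = 0.01875

0.01875


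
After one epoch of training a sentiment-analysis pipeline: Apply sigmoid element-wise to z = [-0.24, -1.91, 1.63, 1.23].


σ(-0.24) = 1/(1+e^0.24) = 0.4403
σ(-1.91) = 1/(1+e^1.91) = 0.129
σ(1.63) = 1/(1+e^-1.63) = 0.8362
σ(1.23) = 1/(1+e^-1.23) = 0.7738
result = [0.4403, 0.129, 0.8362, 0.7738]

[0.4403, 0.129, 0.8362, 0.7738]


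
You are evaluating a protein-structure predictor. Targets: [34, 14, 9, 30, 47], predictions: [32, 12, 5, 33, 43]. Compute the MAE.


Absolute errors: |34-32|=2, |14-12|=2, |9-5|=4, |30-33|=3, |47-43|=4
Sum = 15
MAE = 15/5 = 3

3


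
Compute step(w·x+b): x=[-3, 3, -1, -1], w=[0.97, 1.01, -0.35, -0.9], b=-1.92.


z = (-3)·(0.97) + (3)·(1.01) + (-1)·(-0.35) + (-1)·(-0.9) - 1.92
  = -0.55
step(z) = 0 (z<0)

0


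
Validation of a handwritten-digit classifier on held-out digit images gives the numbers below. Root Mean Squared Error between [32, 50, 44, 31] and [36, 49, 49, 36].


MSE = 67/4 = 16.75
RMSE = √(67/4) = 4.0927

4.0927


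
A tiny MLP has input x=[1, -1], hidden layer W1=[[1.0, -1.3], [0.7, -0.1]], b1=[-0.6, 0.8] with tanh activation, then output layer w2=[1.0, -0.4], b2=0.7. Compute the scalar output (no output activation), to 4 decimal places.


z1[0] = (1.0)·(1) + (-1.3)·(-1) - 0.6 = 1.7
z1[1] = (0.7)·(1) + (-0.1)·(-1) + 0.8 = 1.6
h = tanh(z1) = [0.9354, 0.9217]
output = (1.0)·(0.9354) + (-0.4)·(0.9217) + 0.7 = 1.2667

1.2667


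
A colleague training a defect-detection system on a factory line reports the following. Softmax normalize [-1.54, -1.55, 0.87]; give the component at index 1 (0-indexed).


Exponentials: e^-1.54=0.2144, e^-1.55=0.2122, e^0.87=2.3869
Sum = 2.8135
Softmax = [0.0762, 0.0754, 0.8484]
p[1] = 0.2122/2.8135 = 0.0754

0.0754


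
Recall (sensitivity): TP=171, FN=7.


Recall = TP/(TP+FN)
= 171/(171+7)
= 171/178 = 96.07%

96.07%


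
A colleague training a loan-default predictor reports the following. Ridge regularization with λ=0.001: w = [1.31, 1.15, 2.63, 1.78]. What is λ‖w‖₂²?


‖w‖₂² = (1.31)² + (1.15)² + (2.63)² + (1.78)²
     = 1.7161 + 1.3225 + 6.9169 + 3.1684
     = 13.1239
λ·‖w‖₂² = 0.001·13.1239 = 0.013124

0.013124


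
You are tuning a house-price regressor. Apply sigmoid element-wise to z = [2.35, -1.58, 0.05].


σ(2.35) = 1/(1+e^-2.35) = 0.9129
σ(-1.58) = 1/(1+e^1.58) = 0.1708
σ(0.05) = 1/(1+e^-0.05) = 0.5125
result = [0.9129, 0.1708, 0.5125]

[0.9129, 0.1708, 0.5125]


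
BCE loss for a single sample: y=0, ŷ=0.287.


BCE = -[y·ln(p) + (1-y)·ln(1-p)]
= -0 - 1·ln(1-0.287)
= -ln(0.713) = 0.3383

0.3383


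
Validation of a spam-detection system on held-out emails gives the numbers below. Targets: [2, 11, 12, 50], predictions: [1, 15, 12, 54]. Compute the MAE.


Absolute errors: |2-1|=1, |11-15|=4, |12-12|=0, |50-54|=4
Sum = 9
MAE = 9/4 = 9/4

9/4


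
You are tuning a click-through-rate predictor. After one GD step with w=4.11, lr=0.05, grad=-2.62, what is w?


w_new = w - α·∇
= 4.11 - 0.05·-2.62
= 4.11 + 0.131
= 4.241

4.241


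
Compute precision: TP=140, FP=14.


Precision = TP/(TP+FP)
= 140/(140+14)
= 140/154 = 90.91%

90.91%


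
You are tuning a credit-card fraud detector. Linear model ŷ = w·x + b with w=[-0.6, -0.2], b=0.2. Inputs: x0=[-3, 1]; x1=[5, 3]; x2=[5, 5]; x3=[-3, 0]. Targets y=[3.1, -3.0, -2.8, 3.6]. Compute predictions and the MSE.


ŷ0 = (-0.6)·(-3) + (-0.2)·(1) + 0.2 = 1.8
ŷ1 = (-0.6)·(5) + (-0.2)·(3) + 0.2 = -3.4
ŷ2 = (-0.6)·(5) + (-0.2)·(5) + 0.2 = -3.8
ŷ3 = (-0.6)·(-3) + (-0.2)·(0) + 0.2 = 2.0
errors² = [1.69, 0.16, 1.0, 2.56]
MSE = 5.4100/4 = 1.3525

1.3525


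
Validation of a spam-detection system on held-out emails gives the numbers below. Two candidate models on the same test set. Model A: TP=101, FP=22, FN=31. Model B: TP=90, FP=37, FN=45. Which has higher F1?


Model A: P=101/123=0.8211, R=101/132=0.7652, F1=2PR/(P+R)=2TP/(2TP+FP+FN)=202/255=0.7922
Model B: P=90/127=0.7087, R=90/135=0.6667, F1=2PR/(P+R)=2TP/(2TP+FP+FN)=180/262=0.687
0.7922 > 0.687 → Model A

Model A


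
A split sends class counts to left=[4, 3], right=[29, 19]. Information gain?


Parent = [33, 22], H_parent = 0.971
H_left = 0.9852 (n=7), H_right = 0.9685 (n=48)
H_children = (7/55)·0.9852 + (48/55)·0.9685 = 0.9706
IG = 0.971 - 0.9706 = 0.0004

0.0004


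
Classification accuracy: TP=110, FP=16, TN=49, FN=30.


Accuracy = (TP+TN)/(TP+TN+FP+FN)
= (110+49)/(205)
= 159/205 = 77.56%

77.56%


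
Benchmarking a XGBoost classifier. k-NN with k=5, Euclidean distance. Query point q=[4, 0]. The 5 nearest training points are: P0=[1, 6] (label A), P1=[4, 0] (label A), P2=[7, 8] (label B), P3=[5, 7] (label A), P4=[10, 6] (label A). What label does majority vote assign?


d(q,P0) = 6.7082  (label A)
d(q,P1) = 0.0  (label A)
d(q,P2) = 8.544  (label B)
d(q,P3) = 7.0711  (label A)
d(q,P4) = 8.4853  (label A)
Votes: A=4, B=1
Majority → A

A


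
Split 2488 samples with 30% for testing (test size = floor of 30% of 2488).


Test = ⌊2488·30/100⌋ = 746
Train = 2488 - 746 = 1742

Train: 1742, Test: 746


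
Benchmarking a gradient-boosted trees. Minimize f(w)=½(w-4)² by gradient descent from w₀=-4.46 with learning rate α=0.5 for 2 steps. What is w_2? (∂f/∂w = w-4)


step 1: grad = -4.46-4 = -8.46; w = -4.46 - 0.5·(-8.46) = -0.23
step 2: grad = -0.23-4 = -4.23; w = -0.23 - 0.5·(-4.23) = 1.885

1.885


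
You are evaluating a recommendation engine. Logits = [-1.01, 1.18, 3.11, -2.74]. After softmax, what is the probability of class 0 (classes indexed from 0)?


Exponentials: e^-1.01=0.3642, e^1.18=3.2544, e^3.11=22.421, e^-2.74=0.0646
Sum = 26.1042
Softmax = [0.014, 0.1247, 0.8589, 0.0025]
p[0] = 0.3642/26.1042 = 0.014

0.014


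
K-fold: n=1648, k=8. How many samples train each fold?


Fold size = 1648/8 = 206
Training per fold = 1648 - 206 = 1442

1442


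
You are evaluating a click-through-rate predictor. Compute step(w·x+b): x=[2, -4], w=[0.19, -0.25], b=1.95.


z = (2)·(0.19) + (-4)·(-0.25) + 1.95
  = 3.33
step(z) = 1 (z≥0)

1


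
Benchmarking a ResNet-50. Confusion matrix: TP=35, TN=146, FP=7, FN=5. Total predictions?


Total = TP + TN + FP + FN
= 35 + 146 + 7 + 5
= 193
(Predicted positive: 42, predicted negative: 151)

193


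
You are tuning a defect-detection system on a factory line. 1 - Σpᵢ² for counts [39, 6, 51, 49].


Probabilities: [39/145, 6/145, 51/145, 49/145] ≈ [0.269, 0.0414, 0.3517, 0.3379]
Σpᵢ² = (1521 + 36 + 2601 + 2401)/145² = 6559/21025
Gini = 1 - Σpᵢ² = 1 - 6559/21025 = 0.688

0.688


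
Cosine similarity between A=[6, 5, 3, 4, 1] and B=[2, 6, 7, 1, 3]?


A·B = 6·2 + 5·6 + 3·7 + 4·1 + 1·3 = 70
‖A‖ = √87 = 9.3274, ‖B‖ = √99 = 9.9499
cos = 70/(√87·√99) = 70/√8613 = 0.7543

0.7543


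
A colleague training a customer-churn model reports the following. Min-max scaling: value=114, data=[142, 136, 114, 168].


min=114, max=168
(114-114)/(168-114) = 0/54 = 0.0

0.0


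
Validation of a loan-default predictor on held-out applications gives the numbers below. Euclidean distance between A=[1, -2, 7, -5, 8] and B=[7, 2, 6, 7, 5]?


d = √((1-7)² + (-2-2)² + (7-6)² + (-5-7)² + (8-5)²)
  = √(36 + 16 + 1 + 144 + 9)
  = √206 = 14.3527

14.3527


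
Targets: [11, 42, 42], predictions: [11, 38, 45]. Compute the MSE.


Squared errors: (11-11)²=0, (42-38)²=16, (42-45)²=9
Sum = 25
MSE = 25/3 = 25/3

25/3


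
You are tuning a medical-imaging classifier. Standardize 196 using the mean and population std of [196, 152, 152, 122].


μ = 155.5, σ = 26.396
z = (196 - 155.5)/26.396 = 1.5343

1.5343


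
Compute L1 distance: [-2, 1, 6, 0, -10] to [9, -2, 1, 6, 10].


d = |-2-9| + |1+ 2| + |6-1| + |0-6| + |-10-10|
  = 11 + 3 + 5 + 6 + 20
  = 45

45


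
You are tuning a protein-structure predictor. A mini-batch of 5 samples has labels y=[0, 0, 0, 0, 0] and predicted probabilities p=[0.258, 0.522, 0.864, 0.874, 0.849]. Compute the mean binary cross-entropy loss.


L[0] = -ln(1-0.258) = -ln(0.742) = 0.2984
L[1] = -ln(1-0.522) = -ln(0.478) = 0.7381
L[2] = -ln(1-0.864) = -ln(0.136) = 1.9951
L[3] = -ln(1-0.874) = -ln(0.126) = 2.0715
L[4] = -ln(1-0.849) = -ln(0.151) = 1.8905
mean = (0.2984 + 0.7381 + 1.9951 + 2.0715 + 1.8905)/5 = 1.3987

1.3987


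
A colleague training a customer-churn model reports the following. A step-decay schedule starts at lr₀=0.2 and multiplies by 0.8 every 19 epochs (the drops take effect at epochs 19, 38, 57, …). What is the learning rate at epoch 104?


n_drops = ⌊104/19⌋ = 5
lr = 0.2·0.8^5 = 0.2·0.32768 = 0.065536

0.065536


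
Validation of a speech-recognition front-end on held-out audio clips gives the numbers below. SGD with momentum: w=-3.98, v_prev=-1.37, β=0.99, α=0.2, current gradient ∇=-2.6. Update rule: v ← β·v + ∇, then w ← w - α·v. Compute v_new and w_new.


v_new = 0.99·-1.37 - 2.6 = -1.3563 - 2.6 = -3.9563
w_new = -3.98 - 0.2·-3.9563 = -3.98 + 0.79126 = -3.18874

v_new=-3.9563, w_new=-3.18874


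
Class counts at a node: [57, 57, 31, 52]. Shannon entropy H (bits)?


Probabilities: [57/197, 57/197, 31/197, 52/197] ≈ [0.2893, 0.2893, 0.1574, 0.264]
H = -((57/197)·log₂(57/197) + (57/197)·log₂(57/197) + (31/197)·log₂(31/197) + (52/197)·log₂(52/197))
  = 1.9624 bits

1.9624 bits


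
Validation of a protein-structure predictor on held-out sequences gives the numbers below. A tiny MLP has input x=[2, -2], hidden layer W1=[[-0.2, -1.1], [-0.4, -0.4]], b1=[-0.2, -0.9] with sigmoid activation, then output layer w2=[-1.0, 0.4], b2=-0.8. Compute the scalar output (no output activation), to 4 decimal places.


z1[0] = (-0.2)·(2) + (-1.1)·(-2) - 0.2 = 1.6
z1[1] = (-0.4)·(2) + (-0.4)·(-2) - 0.9 = -0.9
h = sigmoid(z1) = [0.832, 0.2891]
output = (-1.0)·(0.832) + (0.4)·(0.2891) - 0.8 = -1.5164

-1.5164


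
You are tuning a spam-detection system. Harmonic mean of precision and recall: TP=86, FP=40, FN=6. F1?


Precision = 86/126 = 0.6825
Recall = 86/92 = 0.9348
F1 = 2·P·R/(P+R) = 2·TP/(2·TP+FP+FN) = 172/(172+40+6) = 172/218 = 0.789

0.789


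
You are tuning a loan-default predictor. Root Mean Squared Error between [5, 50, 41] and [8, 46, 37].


MSE = 41/3 = 13.6667
RMSE = √(41/3) = 3.6968

3.6968


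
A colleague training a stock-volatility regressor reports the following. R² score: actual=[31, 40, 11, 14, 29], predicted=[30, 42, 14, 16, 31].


ȳ = 25
SS_res = Σ(y-ŷ)² = 22
SS_tot = Σ(y-ȳ)² = 594
R² = 1 - SS_res/SS_tot = 1 - 0.037 = 0.963

0.963


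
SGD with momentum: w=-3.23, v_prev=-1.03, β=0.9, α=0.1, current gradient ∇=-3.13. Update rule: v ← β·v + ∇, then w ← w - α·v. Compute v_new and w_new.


v_new = 0.9·-1.03 - 3.13 = -0.927 - 3.13 = -4.057
w_new = -3.23 - 0.1·-4.057 = -3.23 + 0.4057 = -2.8243

v_new=-4.057, w_new=-2.8243


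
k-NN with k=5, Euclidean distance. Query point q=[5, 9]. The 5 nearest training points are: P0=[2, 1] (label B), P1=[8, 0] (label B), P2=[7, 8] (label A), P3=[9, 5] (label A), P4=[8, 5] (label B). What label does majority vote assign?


d(q,P0) = 8.544  (label B)
d(q,P1) = 9.4868  (label B)
d(q,P2) = 2.2361  (label A)
d(q,P3) = 5.6569  (label A)
d(q,P4) = 5.0  (label B)
Votes: A=2, B=3
Majority → B

B


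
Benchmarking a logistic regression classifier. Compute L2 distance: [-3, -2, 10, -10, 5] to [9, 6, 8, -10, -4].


d = √((-3-9)² + (-2-6)² + (10-8)² + (-10+ 10)² + (5+ 4)²)
  = √(144 + 64 + 4 + 0 + 81)
  = √293 = 17.1172

17.1172


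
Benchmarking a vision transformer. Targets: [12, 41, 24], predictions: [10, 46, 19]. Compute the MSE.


Squared errors: (12-10)²=4, (41-46)²=25, (24-19)²=25
Sum = 54
MSE = 54/3 = 18

18


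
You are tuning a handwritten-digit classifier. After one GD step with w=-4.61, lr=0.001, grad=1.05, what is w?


w_new = w - α·∇
= -4.61 - 0.001·1.05
= -4.61 - 0.00105
= -4.61105

-4.61105


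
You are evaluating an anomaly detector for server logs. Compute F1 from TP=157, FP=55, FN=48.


Precision = 157/212 = 0.7406
Recall = 157/205 = 0.7659
F1 = 2·P·R/(P+R) = 2·TP/(2·TP+FP+FN) = 314/(314+55+48) = 314/417 = 0.753

0.753


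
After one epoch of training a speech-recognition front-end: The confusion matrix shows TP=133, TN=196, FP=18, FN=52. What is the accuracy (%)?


Accuracy = (TP+TN)/(TP+TN+FP+FN)
= (133+196)/(399)
= 329/399 = 82.46%

82.46%
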